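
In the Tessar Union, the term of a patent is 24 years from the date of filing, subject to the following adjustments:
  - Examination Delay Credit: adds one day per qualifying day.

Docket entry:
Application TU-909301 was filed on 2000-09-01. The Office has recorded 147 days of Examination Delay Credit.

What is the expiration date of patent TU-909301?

Base term: filing date + 24 years → 1 September 2024.
Examination Delay Credit: +147 days → 26 January 2025.

January 26, 2025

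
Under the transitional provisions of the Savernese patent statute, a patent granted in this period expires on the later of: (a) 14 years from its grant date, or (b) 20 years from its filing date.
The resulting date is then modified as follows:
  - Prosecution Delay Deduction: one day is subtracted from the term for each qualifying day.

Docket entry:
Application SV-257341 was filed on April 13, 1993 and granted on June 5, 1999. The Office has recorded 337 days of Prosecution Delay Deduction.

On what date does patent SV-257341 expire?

2012-07-03

(a) grant + 14 years → 5 June 2013.
(b) filing + 20 years → 13 April 2013.
Later of the two: 5 June 2013.
Prosecution Delay Deduction: −337 days → 3 July 2012.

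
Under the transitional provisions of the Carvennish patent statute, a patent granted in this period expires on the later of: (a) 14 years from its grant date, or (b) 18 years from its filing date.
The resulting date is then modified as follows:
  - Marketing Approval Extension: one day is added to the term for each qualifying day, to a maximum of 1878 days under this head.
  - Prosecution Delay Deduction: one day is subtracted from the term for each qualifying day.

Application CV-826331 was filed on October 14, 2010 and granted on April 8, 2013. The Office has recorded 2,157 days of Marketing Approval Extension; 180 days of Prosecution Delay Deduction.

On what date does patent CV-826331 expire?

June 8, 2033

(a) grant + 14 years → 8 April 2027.
(b) filing + 18 years → 14 October 2028.
Later of the two: 14 October 2028.
Marketing Approval Extension: 2157 days claimed exceeds the 1878-day cap, so +1878 days → 5 December 2033.
Prosecution Delay Deduction: −180 days → 8 June 2033.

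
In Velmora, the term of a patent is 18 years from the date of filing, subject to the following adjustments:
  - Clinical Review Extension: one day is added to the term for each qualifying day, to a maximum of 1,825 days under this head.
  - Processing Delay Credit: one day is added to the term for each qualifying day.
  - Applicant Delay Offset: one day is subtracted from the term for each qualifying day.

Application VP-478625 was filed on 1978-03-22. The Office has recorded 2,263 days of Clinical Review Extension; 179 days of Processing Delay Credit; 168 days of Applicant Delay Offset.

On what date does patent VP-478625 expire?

Base term: filing date + 18 years → 22 March 1996.
Clinical Review Extension: 2263 days claimed exceeds the 1825-day cap, so +1825 days → 21 March 2001.
Processing Delay Credit: +179 days → 16 September 2001.
Applicant Delay Offset: −168 days → 1 April 2001.

2001-04-01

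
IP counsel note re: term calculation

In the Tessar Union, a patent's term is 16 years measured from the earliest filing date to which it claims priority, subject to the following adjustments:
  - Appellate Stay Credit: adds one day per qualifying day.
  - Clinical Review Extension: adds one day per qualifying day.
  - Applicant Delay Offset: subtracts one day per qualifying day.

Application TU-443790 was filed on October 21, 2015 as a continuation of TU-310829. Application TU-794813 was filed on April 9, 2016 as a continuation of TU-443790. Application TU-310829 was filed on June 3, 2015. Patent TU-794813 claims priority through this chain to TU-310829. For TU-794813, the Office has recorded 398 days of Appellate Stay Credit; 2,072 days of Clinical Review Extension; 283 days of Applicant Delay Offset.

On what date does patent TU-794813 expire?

May 29, 2037

Earliest priority filing: 3 June 2015.
Base term: 3 June 2015 + 16 years → 3 June 2031.
Appellate Stay Credit: +398 days → 5 July 2032.
Clinical Review Extension: +2072 days → 8 March 2038.
Applicant Delay Offset: −283 days → 29 May 2037.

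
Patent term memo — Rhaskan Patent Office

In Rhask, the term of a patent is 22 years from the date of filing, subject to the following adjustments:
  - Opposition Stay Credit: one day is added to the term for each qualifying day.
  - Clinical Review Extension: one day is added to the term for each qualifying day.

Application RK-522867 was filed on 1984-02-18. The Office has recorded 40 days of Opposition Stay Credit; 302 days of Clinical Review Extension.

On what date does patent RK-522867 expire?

Base term: filing date + 22 years → 18 February 2006.
Opposition Stay Credit: +40 days → 30 March 2006.
Clinical Review Extension: +302 days → 26 January 2007.

2007-01-26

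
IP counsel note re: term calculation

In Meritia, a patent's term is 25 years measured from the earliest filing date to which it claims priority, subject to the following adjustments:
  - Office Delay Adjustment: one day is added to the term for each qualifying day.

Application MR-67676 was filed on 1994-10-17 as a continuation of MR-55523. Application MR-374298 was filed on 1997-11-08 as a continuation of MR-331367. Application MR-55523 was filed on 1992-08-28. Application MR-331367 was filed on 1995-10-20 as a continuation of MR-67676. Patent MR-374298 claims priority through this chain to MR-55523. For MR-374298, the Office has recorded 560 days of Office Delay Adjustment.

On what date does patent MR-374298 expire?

Earliest priority filing: 28 August 1992.
Base term: 28 August 1992 + 25 years → 28 August 2017.
Office Delay Adjustment: +560 days → 11 March 2019.

2019-03-11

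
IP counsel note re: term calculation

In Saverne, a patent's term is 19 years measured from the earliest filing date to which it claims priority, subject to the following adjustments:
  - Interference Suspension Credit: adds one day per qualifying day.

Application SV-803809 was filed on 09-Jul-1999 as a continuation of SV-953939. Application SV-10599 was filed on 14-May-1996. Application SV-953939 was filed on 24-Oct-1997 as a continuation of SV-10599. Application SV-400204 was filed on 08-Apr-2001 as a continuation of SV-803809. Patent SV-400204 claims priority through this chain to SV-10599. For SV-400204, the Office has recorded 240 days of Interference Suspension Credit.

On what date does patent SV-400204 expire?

Earliest priority filing: 14 May 1996.
Base term: 14 May 1996 + 19 years → 14 May 2015.
Interference Suspension Credit: +240 days → 9 January 2016.

January 9, 2016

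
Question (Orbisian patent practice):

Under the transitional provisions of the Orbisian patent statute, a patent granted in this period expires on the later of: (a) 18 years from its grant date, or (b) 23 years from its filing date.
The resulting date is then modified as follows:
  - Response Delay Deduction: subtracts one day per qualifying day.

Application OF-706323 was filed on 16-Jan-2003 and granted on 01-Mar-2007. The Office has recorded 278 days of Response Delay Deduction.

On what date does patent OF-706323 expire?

2025-04-13

(a) grant + 18 years → 1 March 2025.
(b) filing + 23 years → 16 January 2026.
Later of the two: 16 January 2026.
Response Delay Deduction: −278 days → 13 April 2025.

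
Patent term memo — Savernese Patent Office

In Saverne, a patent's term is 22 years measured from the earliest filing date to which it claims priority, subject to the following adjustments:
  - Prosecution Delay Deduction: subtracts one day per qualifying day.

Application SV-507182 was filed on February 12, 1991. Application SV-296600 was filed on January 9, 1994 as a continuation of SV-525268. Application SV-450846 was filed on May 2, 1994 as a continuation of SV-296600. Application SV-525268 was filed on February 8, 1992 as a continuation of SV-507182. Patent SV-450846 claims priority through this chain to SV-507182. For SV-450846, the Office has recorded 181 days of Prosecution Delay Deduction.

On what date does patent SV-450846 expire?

Earliest priority filing: 12 February 1991.
Base term: 12 February 1991 + 22 years → 12 February 2013.
Prosecution Delay Deduction: −181 days → 15 August 2012.

2012-08-15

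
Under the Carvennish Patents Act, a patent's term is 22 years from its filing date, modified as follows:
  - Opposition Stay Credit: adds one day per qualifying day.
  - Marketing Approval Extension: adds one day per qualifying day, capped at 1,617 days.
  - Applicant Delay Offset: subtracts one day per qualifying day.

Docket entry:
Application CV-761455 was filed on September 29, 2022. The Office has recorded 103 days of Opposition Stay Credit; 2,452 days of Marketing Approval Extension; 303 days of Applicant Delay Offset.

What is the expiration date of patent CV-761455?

2048-08-16

Base term: filing date + 22 years → 29 September 2044.
Opposition Stay Credit: +103 days → 10 January 2045.
Marketing Approval Extension: 2452 days claimed exceeds the 1617-day cap, so +1617 days → 15 June 2049.
Applicant Delay Offset: −303 days → 16 August 2048.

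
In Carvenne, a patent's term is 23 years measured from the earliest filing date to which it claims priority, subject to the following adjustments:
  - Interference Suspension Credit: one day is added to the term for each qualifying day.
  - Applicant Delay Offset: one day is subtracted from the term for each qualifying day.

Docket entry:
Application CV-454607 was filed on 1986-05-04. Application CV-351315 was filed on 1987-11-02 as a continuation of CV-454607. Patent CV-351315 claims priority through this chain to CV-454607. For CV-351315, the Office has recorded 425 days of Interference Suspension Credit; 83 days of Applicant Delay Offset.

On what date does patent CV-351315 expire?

Earliest priority filing: 4 May 1986.
Base term: 4 May 1986 + 23 years → 4 May 2009.
Interference Suspension Credit: +425 days → 3 July 2010.
Applicant Delay Offset: −83 days → 11 April 2010.

April 11, 2010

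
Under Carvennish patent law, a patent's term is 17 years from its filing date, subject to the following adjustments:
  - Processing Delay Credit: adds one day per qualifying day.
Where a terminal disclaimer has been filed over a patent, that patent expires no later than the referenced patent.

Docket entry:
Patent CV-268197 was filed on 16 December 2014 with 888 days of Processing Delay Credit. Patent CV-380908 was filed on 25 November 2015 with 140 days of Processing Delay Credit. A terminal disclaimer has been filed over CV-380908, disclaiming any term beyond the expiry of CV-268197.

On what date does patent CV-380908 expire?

April 14, 2033

Natural term of CV-380908:
  Base: filing + 17 years → 25 November 2032.
  Processing Delay Credit: +140 days → 14 April 2033.
Expiry of referenced patent CV-268197:
  Base: filing + 17 years → 16 December 2031.
  Processing Delay Credit: +888 days → 22 May 2034.
Terminal disclaimer: CV-380908 expires on the earlier of 14 April 2033 and 22 May 2034.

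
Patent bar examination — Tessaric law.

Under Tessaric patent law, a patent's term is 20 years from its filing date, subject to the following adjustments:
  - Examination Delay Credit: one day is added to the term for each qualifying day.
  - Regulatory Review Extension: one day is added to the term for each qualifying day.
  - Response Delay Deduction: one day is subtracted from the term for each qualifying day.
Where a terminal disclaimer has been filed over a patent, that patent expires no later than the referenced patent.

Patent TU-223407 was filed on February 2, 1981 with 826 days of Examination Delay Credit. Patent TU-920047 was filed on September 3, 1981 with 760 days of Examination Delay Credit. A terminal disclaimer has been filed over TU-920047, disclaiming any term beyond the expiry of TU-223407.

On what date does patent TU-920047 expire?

Natural term of TU-920047:
  Base: filing + 20 years → 3 September 2001.
  Examination Delay Credit: +760 days → 3 October 2003.
Expiry of referenced patent TU-223407:
  Base: filing + 20 years → 2 February 2001.
  Examination Delay Credit: +826 days → 9 May 2003.
Terminal disclaimer: TU-920047 expires on the earlier of 3 October 2003 and 9 May 2003.

2003-05-09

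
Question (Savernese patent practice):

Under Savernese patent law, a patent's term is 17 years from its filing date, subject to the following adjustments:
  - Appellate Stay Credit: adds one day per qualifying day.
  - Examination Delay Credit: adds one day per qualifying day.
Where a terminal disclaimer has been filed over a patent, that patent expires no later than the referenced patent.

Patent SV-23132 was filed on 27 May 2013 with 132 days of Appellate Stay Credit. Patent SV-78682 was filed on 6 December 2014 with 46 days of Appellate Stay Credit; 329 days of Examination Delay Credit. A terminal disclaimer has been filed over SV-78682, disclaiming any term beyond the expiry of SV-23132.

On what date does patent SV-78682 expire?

Natural term of SV-78682:
  Base: filing + 17 years → 6 December 2031.
  Appellate Stay Credit: +46 days → 21 January 2032.
  Examination Delay Credit: +329 days → 15 December 2032.
Expiry of referenced patent SV-23132:
  Base: filing + 17 years → 27 May 2030.
  Appellate Stay Credit: +132 days → 6 October 2030.
Terminal disclaimer: SV-78682 expires on the earlier of 15 December 2032 and 6 October 2030.

2030-10-06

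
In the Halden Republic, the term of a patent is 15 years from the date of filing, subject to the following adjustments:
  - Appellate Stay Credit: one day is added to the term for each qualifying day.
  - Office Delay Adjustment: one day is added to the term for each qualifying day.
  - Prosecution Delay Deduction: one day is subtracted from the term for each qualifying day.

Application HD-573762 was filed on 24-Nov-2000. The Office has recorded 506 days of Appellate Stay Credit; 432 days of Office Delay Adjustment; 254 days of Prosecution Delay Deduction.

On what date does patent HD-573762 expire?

October 8, 2017

Base term: filing date + 15 years → 24 November 2015.
Appellate Stay Credit: +506 days → 13 April 2017.
Office Delay Adjustment: +432 days → 19 June 2018.
Prosecution Delay Deduction: −254 days → 8 October 2017.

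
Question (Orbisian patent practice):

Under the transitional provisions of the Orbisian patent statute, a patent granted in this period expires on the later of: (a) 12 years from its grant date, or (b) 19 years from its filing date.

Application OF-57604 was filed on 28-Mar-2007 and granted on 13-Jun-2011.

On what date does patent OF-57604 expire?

March 28, 2026

(a) grant + 12 years → 13 June 2023.
(b) filing + 19 years → 28 March 2026.
Later of the two: 28 March 2026.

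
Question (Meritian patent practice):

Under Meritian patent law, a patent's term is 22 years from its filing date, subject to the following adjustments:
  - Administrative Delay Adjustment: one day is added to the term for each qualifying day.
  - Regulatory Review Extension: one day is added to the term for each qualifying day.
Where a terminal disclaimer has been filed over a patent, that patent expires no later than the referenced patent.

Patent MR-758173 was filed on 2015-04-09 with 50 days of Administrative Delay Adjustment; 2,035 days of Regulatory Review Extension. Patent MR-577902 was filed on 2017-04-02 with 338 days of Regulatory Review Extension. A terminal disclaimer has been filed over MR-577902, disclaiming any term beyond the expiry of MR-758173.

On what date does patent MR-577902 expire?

Natural term of MR-577902:
  Base: filing + 22 years → 2 April 2039.
  Regulatory Review Extension: +338 days → 5 March 2040.
Expiry of referenced patent MR-758173:
  Base: filing + 22 years → 9 April 2037.
  Administrative Delay Adjustment: +50 days → 29 May 2037.
  Regulatory Review Extension: +2035 days → 24 December 2042.
Terminal disclaimer: MR-577902 expires on the earlier of 5 March 2040 and 24 December 2042.

2040-03-05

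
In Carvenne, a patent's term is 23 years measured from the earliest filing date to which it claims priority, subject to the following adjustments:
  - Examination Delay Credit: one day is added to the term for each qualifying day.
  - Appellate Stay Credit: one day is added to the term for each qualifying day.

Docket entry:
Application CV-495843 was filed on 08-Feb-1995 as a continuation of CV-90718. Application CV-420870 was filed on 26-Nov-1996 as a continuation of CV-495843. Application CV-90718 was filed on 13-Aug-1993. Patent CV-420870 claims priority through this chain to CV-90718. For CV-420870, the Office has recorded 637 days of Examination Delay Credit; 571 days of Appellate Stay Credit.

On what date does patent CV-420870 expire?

2019-12-04

Earliest priority filing: 13 August 1993.
Base term: 13 August 1993 + 23 years → 13 August 2016.
Examination Delay Credit: +637 days → 12 May 2018.
Appellate Stay Credit: +571 days → 4 December 2019.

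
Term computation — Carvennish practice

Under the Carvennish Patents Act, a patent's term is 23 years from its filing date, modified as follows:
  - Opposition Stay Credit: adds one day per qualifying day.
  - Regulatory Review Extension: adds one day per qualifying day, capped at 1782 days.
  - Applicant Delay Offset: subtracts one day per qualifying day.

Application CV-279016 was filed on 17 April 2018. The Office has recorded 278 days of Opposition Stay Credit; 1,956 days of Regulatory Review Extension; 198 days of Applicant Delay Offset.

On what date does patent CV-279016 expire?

2046-05-23

Base term: filing date + 23 years → 17 April 2041.
Opposition Stay Credit: +278 days → 20 January 2042.
Regulatory Review Extension: 1956 days claimed exceeds the 1782-day cap, so +1782 days → 7 December 2046.
Applicant Delay Offset: −198 days → 23 May 2046.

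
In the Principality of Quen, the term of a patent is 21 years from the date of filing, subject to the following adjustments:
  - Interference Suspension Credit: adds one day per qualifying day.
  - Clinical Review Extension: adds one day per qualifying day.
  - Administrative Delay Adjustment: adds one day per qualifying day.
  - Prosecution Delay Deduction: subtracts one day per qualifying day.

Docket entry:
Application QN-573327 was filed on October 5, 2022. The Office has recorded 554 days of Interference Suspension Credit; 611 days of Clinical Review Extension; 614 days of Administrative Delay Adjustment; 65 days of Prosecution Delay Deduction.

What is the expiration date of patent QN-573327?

Base term: filing date + 21 years → 5 October 2043.
Interference Suspension Credit: +554 days → 11 April 2045.
Clinical Review Extension: +611 days → 13 December 2046.
Administrative Delay Adjustment: +614 days → 18 August 2048.
Prosecution Delay Deduction: −65 days → 14 June 2048.

June 14, 2048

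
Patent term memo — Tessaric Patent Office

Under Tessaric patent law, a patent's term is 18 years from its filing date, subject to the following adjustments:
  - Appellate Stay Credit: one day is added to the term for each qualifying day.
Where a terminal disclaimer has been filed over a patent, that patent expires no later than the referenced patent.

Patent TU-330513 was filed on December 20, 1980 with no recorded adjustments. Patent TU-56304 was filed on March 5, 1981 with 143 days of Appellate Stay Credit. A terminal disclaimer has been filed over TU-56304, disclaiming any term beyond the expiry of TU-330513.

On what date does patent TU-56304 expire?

1998-12-20

Natural term of TU-56304:
  Base: filing + 18 years → 5 March 1999.
  Appellate Stay Credit: +143 days → 26 July 1999.
Expiry of referenced patent TU-330513:
  Base: filing + 18 years → 20 December 1998.
Terminal disclaimer: TU-56304 expires on the earlier of 26 July 1999 and 20 December 1998.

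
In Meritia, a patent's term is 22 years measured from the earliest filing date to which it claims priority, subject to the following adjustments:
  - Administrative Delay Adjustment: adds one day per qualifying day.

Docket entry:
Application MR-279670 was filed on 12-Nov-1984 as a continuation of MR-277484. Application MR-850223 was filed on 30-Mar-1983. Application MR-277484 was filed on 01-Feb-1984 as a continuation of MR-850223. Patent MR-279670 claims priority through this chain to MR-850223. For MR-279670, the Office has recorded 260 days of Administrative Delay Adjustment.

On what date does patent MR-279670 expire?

December 15, 2005

Earliest priority filing: 30 March 1983.
Base term: 30 March 1983 + 22 years → 30 March 2005.
Administrative Delay Adjustment: +260 days → 15 December 2005.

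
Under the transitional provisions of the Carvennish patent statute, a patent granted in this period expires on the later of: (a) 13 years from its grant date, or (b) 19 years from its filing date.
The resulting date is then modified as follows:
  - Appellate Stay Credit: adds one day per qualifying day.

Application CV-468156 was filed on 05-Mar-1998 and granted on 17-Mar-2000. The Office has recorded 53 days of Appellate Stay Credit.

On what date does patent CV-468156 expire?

(a) grant + 13 years → 17 March 2013.
(b) filing + 19 years → 5 March 2017.
Later of the two: 5 March 2017.
Appellate Stay Credit: +53 days → 27 April 2017.

April 27, 2017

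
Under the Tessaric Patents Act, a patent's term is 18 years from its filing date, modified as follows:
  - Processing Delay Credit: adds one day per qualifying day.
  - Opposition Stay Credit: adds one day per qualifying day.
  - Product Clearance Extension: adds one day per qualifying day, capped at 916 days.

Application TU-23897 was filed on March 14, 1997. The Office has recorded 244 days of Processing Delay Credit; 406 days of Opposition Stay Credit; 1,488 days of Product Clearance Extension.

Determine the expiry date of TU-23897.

2019-06-27

Base term: filing date + 18 years → 14 March 2015.
Processing Delay Credit: +244 days → 13 November 2015.
Opposition Stay Credit: +406 days → 23 December 2016.
Product Clearance Extension: 1488 days claimed exceeds the 916-day cap, so +916 days → 27 June 2019.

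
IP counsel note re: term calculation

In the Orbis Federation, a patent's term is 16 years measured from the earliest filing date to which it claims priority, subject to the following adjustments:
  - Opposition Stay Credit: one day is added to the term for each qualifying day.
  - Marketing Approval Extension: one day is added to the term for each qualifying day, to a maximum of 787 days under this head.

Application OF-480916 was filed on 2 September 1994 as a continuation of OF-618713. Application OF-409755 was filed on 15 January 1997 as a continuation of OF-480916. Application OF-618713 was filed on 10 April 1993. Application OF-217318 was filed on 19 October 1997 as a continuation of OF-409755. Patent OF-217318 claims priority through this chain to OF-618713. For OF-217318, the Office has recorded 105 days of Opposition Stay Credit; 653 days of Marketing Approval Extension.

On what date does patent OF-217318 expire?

2011-05-08

Earliest priority filing: 10 April 1993.
Base term: 10 April 1993 + 16 years → 10 April 2009.
Opposition Stay Credit: +105 days → 24 July 2009.
Marketing Approval Extension: 653 days (within the 787-day cap) → +653 days → 8 May 2011.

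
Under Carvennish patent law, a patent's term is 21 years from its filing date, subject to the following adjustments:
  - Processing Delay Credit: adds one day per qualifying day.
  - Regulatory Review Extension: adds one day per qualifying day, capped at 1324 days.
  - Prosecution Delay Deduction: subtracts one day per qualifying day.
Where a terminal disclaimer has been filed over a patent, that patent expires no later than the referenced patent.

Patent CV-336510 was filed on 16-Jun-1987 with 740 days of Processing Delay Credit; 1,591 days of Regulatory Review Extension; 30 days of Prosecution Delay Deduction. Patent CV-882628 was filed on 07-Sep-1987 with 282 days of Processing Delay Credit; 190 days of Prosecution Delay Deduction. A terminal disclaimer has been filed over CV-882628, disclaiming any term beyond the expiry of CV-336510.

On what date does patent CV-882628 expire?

December 8, 2008

Natural term of CV-882628:
  Base: filing + 21 years → 7 September 2008.
  Processing Delay Credit: +282 days → 16 June 2009.
  Prosecution Delay Deduction: −190 days → 8 December 2008.
Expiry of referenced patent CV-336510:
  Base: filing + 21 years → 16 June 2008.
  Processing Delay Credit: +740 days → 26 June 2010.
  Regulatory Review Extension: 1591 days claimed exceeds the 1324-day cap, so +1324 days → 9 February 2014.
  Prosecution Delay Deduction: −30 days → 10 January 2014.
Terminal disclaimer: CV-882628 expires on the earlier of 8 December 2008 and 10 January 2014.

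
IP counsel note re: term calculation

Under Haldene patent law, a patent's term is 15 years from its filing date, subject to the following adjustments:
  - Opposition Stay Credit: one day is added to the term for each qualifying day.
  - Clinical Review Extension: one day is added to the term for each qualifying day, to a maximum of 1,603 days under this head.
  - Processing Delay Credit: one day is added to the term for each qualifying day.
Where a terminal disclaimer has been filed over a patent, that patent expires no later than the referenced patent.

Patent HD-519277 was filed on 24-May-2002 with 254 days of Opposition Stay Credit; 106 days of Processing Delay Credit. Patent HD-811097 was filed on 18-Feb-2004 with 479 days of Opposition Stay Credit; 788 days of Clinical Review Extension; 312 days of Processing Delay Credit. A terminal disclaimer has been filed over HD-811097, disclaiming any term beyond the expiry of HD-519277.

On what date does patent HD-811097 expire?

May 19, 2018

Natural term of HD-811097:
  Base: filing + 15 years → 18 February 2019.
  Opposition Stay Credit: +479 days → 11 June 2020.
  Clinical Review Extension: 788 days (within the 1603-day cap) → +788 days → 8 August 2022.
  Processing Delay Credit: +312 days → 16 June 2023.
Expiry of referenced patent HD-519277:
  Base: filing + 15 years → 24 May 2017.
  Opposition Stay Credit: +254 days → 2 February 2018.
  Processing Delay Credit: +106 days → 19 May 2018.
Terminal disclaimer: HD-811097 expires on the earlier of 16 June 2023 and 19 May 2018.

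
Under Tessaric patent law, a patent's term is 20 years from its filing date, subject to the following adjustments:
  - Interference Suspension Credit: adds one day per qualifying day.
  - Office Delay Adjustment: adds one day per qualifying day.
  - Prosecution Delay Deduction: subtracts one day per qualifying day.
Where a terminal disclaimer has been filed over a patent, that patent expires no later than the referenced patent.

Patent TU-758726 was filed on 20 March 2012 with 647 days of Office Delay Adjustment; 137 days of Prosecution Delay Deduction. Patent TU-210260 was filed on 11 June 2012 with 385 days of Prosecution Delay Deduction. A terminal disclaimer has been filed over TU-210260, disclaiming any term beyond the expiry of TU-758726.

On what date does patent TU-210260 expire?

May 23, 2031

Natural term of TU-210260:
  Base: filing + 20 years → 11 June 2032.
  Prosecution Delay Deduction: −385 days → 23 May 2031.
Expiry of referenced patent TU-758726:
  Base: filing + 20 years → 20 March 2032.
  Office Delay Adjustment: +647 days → 27 December 2033.
  Prosecution Delay Deduction: −137 days → 12 August 2033.
Terminal disclaimer: TU-210260 expires on the earlier of 23 May 2031 and 12 August 2033.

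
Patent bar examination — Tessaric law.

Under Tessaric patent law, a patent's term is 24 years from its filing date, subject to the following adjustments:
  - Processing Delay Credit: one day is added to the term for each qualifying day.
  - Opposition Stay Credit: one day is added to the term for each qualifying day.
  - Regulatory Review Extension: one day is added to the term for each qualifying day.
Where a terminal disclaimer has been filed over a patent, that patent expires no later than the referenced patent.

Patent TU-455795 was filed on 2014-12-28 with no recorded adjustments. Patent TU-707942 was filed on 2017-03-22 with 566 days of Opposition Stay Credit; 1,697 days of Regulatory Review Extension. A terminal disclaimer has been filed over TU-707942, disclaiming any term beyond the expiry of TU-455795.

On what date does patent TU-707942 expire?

Natural term of TU-707942:
  Base: filing + 24 years → 22 March 2041.
  Opposition Stay Credit: +566 days → 9 October 2042.
  Regulatory Review Extension: +1697 days → 2 June 2047.
Expiry of referenced patent TU-455795:
  Base: filing + 24 years → 28 December 2038.
Terminal disclaimer: TU-707942 expires on the earlier of 2 June 2047 and 28 December 2038.

December 28, 2038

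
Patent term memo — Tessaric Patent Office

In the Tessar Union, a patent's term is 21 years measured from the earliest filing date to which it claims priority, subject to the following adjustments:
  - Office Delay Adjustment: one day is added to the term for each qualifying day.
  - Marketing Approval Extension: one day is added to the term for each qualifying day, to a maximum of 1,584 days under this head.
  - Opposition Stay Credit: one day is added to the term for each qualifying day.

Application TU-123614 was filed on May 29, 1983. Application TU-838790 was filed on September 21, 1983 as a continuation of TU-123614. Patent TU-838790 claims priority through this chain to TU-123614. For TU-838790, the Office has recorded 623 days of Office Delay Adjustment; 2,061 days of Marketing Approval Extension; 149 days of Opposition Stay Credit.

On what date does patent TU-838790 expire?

Earliest priority filing: 29 May 1983.
Base term: 29 May 1983 + 21 years → 29 May 2004.
Office Delay Adjustment: +623 days → 11 February 2006.
Marketing Approval Extension: 2061 days claimed exceeds the 1584-day cap, so +1584 days → 14 June 2010.
Opposition Stay Credit: +149 days → 10 November 2010.

2010-11-10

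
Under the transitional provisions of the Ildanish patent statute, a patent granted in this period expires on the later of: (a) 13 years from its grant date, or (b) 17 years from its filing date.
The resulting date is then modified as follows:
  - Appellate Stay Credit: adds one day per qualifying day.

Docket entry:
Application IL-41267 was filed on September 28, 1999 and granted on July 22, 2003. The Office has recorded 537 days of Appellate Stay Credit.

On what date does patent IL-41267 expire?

(a) grant + 13 years → 22 July 2016.
(b) filing + 17 years → 28 September 2016.
Later of the two: 28 September 2016.
Appellate Stay Credit: +537 days → 19 March 2018.

2018-03-19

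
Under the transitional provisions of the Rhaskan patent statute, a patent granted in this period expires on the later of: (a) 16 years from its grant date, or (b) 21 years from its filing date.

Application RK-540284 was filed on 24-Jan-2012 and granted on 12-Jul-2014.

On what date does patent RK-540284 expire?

January 24, 2033

(a) grant + 16 years → 12 July 2030.
(b) filing + 21 years → 24 January 2033.
Later of the two: 24 January 2033.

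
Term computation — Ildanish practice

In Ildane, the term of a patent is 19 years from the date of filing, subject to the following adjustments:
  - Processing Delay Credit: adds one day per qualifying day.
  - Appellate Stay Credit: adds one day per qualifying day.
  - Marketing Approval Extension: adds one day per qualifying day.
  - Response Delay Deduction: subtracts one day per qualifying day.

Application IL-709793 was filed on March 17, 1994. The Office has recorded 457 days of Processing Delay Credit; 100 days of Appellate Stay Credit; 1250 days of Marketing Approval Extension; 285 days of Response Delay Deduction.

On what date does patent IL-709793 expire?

2017-05-17

Base term: filing date + 19 years → 17 March 2013.
Processing Delay Credit: +457 days → 17 June 2014.
Appellate Stay Credit: +100 days → 25 September 2014.
Marketing Approval Extension: +1250 days → 26 February 2018.
Response Delay Deduction: −285 days → 17 May 2017.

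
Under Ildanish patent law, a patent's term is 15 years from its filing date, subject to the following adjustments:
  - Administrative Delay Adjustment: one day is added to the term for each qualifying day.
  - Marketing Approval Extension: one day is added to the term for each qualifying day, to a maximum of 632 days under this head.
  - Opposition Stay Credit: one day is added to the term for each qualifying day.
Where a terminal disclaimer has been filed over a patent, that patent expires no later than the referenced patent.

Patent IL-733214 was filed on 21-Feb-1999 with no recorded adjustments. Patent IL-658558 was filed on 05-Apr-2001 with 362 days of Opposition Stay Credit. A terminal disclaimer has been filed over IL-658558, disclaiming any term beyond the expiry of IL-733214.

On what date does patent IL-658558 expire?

Natural term of IL-658558:
  Base: filing + 15 years → 5 April 2016.
  Opposition Stay Credit: +362 days → 2 April 2017.
Expiry of referenced patent IL-733214:
  Base: filing + 15 years → 21 February 2014.
Terminal disclaimer: IL-658558 expires on the earlier of 2 April 2017 and 21 February 2014.

2014-02-21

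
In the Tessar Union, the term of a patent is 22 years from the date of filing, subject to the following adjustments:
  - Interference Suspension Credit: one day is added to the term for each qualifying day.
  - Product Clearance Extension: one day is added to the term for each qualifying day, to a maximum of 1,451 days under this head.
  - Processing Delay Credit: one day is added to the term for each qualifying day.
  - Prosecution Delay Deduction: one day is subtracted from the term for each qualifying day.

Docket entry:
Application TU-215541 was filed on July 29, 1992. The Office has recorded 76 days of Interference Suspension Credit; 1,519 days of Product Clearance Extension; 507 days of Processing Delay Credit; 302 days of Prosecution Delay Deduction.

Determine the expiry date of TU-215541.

Base term: filing date + 22 years → 29 July 2014.
Interference Suspension Credit: +76 days → 13 October 2014.
Product Clearance Extension: 1519 days claimed exceeds the 1451-day cap, so +1451 days → 3 October 2018.
Processing Delay Credit: +507 days → 22 February 2020.
Prosecution Delay Deduction: −302 days → 26 April 2019.

April 26, 2019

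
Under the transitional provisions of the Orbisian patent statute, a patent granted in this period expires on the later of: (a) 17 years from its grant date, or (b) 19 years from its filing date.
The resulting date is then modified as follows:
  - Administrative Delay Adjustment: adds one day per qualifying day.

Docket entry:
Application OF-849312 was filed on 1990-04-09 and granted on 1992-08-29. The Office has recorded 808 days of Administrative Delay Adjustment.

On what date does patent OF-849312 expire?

(a) grant + 17 years → 29 August 2009.
(b) filing + 19 years → 9 April 2009.
Later of the two: 29 August 2009.
Administrative Delay Adjustment: +808 days → 15 November 2011.

November 15, 2011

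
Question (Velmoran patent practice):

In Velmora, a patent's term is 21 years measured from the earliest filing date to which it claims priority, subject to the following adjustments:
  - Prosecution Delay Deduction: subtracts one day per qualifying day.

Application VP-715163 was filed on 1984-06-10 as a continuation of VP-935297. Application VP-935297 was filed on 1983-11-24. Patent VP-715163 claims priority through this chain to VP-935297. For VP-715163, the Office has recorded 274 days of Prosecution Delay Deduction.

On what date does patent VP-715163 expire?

February 24, 2004

Earliest priority filing: 24 November 1983.
Base term: 24 November 1983 + 21 years → 24 November 2004.
Prosecution Delay Deduction: −274 days → 24 February 2004.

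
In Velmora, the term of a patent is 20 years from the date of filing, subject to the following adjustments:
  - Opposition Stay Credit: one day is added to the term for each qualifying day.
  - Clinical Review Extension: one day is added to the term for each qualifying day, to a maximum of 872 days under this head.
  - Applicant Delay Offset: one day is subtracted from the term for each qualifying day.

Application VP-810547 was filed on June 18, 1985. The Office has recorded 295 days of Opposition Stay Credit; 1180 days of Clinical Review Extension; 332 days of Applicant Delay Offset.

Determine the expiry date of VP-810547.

2007-10-01

Base term: filing date + 20 years → 18 June 2005.
Opposition Stay Credit: +295 days → 9 April 2006.
Clinical Review Extension: 1180 days claimed exceeds the 872-day cap, so +872 days → 28 August 2008.
Applicant Delay Offset: −332 days → 1 October 2007.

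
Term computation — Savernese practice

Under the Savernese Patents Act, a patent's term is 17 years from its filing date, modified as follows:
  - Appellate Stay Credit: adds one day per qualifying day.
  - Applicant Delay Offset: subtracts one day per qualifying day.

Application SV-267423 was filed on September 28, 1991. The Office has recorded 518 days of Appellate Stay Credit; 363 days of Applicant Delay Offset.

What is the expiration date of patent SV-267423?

2009-03-02

Base term: filing date + 17 years → 28 September 2008.
Appellate Stay Credit: +518 days → 28 February 2010.
Applicant Delay Offset: −363 days → 2 March 2009.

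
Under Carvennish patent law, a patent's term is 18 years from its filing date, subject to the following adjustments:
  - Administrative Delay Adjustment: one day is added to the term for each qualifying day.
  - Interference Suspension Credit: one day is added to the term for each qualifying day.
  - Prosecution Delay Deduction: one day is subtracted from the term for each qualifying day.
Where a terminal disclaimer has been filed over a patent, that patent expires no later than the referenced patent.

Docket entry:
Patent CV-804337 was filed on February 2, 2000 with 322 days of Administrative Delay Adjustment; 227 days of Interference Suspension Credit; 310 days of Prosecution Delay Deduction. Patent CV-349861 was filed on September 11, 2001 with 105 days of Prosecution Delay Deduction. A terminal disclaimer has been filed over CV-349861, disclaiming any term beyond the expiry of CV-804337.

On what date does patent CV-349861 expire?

September 29, 2018

Natural term of CV-349861:
  Base: filing + 18 years → 11 September 2019.
  Prosecution Delay Deduction: −105 days → 29 May 2019.
Expiry of referenced patent CV-804337:
  Base: filing + 18 years → 2 February 2018.
  Administrative Delay Adjustment: +322 days → 21 December 2018.
  Interference Suspension Credit: +227 days → 5 August 2019.
  Prosecution Delay Deduction: −310 days → 29 September 2018.
Terminal disclaimer: CV-349861 expires on the earlier of 29 May 2019 and 29 September 2018.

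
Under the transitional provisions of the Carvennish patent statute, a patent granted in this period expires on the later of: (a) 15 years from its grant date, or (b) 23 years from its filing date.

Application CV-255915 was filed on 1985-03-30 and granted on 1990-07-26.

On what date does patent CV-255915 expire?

March 30, 2008

(a) grant + 15 years → 26 July 2005.
(b) filing + 23 years → 30 March 2008.
Later of the two: 30 March 2008.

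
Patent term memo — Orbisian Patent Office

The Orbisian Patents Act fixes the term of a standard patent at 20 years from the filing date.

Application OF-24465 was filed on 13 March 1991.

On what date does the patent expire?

2011-03-13

Filing date + 20 years → 13 March 2011.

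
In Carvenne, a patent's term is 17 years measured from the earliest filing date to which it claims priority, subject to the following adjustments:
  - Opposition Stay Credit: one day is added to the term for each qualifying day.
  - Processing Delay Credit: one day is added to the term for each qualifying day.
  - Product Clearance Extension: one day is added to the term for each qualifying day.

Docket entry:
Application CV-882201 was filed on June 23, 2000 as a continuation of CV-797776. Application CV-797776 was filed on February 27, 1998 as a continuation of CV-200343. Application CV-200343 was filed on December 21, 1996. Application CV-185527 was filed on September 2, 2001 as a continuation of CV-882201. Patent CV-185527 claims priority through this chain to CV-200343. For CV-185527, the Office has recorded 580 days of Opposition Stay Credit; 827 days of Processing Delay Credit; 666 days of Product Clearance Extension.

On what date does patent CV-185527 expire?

August 25, 2019

Earliest priority filing: 21 December 1996.
Base term: 21 December 1996 + 17 years → 21 December 2013.
Opposition Stay Credit: +580 days → 24 July 2015.
Processing Delay Credit: +827 days → 28 October 2017.
Product Clearance Extension: +666 days → 25 August 2019.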